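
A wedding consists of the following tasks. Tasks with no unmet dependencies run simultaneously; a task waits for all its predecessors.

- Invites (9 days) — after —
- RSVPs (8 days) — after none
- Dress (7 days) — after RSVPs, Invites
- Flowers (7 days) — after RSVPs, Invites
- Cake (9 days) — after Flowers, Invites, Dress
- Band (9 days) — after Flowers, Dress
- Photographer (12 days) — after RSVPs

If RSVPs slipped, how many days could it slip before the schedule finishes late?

The longest chain is Invites→Dress→Cake = 9+7+9 = 25; overall finish 25 days.
The longest chain containing RSVPs totals 24 days.
Float = 25 − 24 = 1.

1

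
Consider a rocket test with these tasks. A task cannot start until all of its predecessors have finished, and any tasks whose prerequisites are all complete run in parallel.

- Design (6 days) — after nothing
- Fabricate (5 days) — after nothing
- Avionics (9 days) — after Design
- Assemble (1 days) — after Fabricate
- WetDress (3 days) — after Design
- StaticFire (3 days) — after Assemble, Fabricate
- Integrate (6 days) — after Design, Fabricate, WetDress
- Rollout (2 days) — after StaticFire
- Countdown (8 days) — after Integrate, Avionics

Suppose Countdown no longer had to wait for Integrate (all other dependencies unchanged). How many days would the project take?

Before: longest chain Design→Avionics→Countdown = 6+9+8 = 23, finish 23.
Dropping Integrate→Countdown doesn't change Countdown's earliest start (15); another predecessor still binds.
New critical path: Design→Avionics→Countdown = 6+9+8 = 23 ⇒ 23 days.

23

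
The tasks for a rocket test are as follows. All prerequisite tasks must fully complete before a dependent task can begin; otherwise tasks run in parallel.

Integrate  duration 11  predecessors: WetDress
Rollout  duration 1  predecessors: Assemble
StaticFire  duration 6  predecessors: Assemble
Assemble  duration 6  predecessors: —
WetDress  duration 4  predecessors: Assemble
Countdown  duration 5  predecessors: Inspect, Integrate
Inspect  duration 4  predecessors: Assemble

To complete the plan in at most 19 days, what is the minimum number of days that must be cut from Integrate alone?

Current finish: 26 days; target: 19.
Integrate is on every critical path, so each day cut from Integrate cuts the finish by one (this holds down to a finish of 16).
Need 26 − 19 = 7 days off Integrate → Integrate becomes 4 days, finish becomes 19.

7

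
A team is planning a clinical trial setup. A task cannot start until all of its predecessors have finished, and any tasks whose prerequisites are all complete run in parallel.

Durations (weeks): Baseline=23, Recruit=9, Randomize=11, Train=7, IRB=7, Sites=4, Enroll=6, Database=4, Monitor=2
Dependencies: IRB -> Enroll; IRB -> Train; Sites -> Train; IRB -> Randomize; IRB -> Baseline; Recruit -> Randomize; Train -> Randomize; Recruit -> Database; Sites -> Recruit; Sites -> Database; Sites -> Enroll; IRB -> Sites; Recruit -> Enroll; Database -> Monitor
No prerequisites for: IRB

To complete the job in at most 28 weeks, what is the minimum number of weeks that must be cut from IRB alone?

3

Current finish: 31 weeks; target: 28.
IRB is on every critical path, so each week cut from IRB cuts the finish by one (this holds down to a finish of 25).
Need 31 − 28 = 3 weeks off IRB → IRB becomes 4 weeks, finish becomes 28.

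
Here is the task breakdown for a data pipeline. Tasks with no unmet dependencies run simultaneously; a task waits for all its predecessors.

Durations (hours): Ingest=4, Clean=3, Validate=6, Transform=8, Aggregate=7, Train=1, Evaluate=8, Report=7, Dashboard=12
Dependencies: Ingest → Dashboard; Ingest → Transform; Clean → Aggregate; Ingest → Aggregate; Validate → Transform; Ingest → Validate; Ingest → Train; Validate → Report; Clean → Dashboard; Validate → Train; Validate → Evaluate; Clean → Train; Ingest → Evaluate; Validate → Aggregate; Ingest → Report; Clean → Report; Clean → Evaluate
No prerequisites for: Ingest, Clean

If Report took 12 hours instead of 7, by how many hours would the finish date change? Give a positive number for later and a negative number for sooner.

4

Critical path before the change: Ingest→Validate→Transform = 4+6+8 = 18 giving 18 hours.
Report is off the critical path — its longest chain is 17 hours, giving 1 of slack.
Now Ingest→Validate→Report = 4+6+12 = 22 is longest, so the finish becomes 22 hours.
Change in finish: 22 − 18 = +4 hours.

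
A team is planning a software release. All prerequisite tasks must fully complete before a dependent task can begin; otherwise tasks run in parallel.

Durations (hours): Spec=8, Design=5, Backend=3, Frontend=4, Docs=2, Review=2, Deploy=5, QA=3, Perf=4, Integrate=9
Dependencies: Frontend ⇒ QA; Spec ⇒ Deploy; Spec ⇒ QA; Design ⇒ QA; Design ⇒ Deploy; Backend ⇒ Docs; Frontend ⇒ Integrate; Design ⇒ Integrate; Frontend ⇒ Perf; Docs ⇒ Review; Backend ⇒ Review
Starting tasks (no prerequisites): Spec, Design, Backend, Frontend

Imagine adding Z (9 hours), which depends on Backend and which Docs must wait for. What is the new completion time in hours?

16

Originally the software release takes 14 hours.
With Z inserted, Docs now waits for max(Backend, Z).
New critical path: Backend→Z→Docs→Review = 3+9+2+2 = 16 ⇒ 16 hours.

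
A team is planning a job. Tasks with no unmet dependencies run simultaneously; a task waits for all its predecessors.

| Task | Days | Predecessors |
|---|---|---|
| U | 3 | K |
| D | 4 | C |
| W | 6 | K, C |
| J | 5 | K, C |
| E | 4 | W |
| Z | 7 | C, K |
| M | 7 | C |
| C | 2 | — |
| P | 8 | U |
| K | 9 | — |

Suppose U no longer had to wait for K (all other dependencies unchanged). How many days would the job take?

Before: longest chain K→U→P = 9+3+8 = 20, finish 20.
Without K→U, U's earliest start moves from 9 to 0.
After: K→W→E = 9+6+4 = 19 → 19 days.

19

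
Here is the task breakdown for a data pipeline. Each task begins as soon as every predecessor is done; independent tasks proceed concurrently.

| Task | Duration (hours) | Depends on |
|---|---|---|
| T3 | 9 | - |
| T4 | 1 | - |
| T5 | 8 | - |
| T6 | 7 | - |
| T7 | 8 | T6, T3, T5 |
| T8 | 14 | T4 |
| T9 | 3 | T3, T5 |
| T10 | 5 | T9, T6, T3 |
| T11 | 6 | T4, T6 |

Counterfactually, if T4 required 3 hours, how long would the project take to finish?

17

The binding path is T3→T7 = 9+8 = 17; finish at 17 hours.
The longest path through T4 is only 15 hours, so T4 has float 2.
That remains the longest chain; total 17 hours.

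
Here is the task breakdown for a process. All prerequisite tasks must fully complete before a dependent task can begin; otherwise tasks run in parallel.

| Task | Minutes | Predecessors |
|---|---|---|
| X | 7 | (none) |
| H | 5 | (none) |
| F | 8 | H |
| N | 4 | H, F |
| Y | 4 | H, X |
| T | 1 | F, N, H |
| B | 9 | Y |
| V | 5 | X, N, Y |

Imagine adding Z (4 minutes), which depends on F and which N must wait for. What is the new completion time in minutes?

Originally the plan takes 22 minutes.
With Z inserted, N now waits for max(H, F, Z).
New critical path: H→F→Z→N→V = 5+8+4+4+5 = 26 ⇒ 26 minutes.

26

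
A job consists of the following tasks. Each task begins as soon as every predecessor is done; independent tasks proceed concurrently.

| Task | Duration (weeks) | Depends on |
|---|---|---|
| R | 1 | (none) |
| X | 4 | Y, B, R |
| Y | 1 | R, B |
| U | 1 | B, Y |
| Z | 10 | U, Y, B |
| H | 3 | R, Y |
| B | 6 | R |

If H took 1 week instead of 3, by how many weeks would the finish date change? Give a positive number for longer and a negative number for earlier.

0

Actual critical path: R→B→Y→U→Z = 1+6+1+1+10 = 19 ⇒ 19 weeks.
H is off the critical path — its longest chain is 11 weeks, giving 8 of slack.
No other chain overtakes it, so the finish is 19 weeks.
Change in finish: 19 − 19 = +0 weeks.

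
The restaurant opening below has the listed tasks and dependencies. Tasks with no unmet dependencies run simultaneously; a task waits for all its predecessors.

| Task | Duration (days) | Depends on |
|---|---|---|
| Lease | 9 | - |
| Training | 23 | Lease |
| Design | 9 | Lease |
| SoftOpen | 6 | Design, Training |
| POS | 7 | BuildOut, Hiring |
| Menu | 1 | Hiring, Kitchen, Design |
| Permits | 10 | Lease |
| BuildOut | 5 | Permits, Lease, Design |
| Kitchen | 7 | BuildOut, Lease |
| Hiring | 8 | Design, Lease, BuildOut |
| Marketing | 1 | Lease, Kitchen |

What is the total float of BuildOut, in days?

0

Critical path: Lease→Permits→BuildOut→Hiring→POS = 9+10+5+8+7 = 39, so the finish is 39 days.
The longest chain containing BuildOut totals 39 days.
Slack of BuildOut = 19 − 19 = 0 days.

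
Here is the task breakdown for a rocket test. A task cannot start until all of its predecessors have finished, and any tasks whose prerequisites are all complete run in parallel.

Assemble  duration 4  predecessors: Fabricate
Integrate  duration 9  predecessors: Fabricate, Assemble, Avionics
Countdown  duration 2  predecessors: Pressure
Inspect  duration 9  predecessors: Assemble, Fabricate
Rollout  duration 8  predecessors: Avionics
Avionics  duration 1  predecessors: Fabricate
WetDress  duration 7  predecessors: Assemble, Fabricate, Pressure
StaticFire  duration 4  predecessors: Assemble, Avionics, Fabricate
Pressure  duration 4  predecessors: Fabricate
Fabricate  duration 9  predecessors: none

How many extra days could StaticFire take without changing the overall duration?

5

Critical path: Fabricate→Assemble→Inspect = 9+4+9 = 22, so the finish is 22 days.
StaticFire finishes as early as 17 and must finish by 22.
Slack of StaticFire = 18 − 13 = 5 days.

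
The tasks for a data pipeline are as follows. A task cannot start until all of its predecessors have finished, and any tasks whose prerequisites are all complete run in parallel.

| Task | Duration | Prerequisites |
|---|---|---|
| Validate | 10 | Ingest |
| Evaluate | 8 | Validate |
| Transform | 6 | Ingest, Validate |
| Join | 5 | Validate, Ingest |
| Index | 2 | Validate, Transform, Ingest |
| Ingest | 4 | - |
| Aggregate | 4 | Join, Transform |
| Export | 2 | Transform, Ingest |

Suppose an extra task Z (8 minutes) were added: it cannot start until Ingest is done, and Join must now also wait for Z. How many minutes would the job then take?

Originally the job takes 24 minutes.
With Z inserted, Join now waits for max(Validate, Ingest, Z).
New critical path: Ingest→Validate→Transform→Aggregate = 4+10+6+4 = 24 ⇒ 24 minutes.

24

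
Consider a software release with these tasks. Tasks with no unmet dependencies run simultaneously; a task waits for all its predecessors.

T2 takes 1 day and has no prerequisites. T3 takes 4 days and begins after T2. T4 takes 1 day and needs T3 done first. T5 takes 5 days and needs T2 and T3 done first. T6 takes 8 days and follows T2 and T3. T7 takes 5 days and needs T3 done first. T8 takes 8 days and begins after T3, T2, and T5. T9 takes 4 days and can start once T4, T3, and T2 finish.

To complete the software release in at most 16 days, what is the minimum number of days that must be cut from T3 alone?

Current finish: 18 days; target: 16.
T3 is on every critical path, so each day cut from T3 cuts the finish by one (this holds down to a finish of 15).
Need 18 − 16 = 2 days off T3 → T3 becomes 2 days, finish becomes 16.

2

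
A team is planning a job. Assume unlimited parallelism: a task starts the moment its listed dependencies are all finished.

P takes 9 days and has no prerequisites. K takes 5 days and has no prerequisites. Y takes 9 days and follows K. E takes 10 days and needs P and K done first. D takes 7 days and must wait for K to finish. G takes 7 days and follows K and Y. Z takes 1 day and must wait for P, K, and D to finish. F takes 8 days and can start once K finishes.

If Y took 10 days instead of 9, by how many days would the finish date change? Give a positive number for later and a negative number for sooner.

1

Actual critical path: K→Y→G = 5+9+7 = 21 ⇒ 21 days.
Since Y is critical, the +1 change carries straight to that chain (now 22 days).
No other chain overtakes it, so the finish is 22 days.
Change in finish: 22 − 21 = +1 days.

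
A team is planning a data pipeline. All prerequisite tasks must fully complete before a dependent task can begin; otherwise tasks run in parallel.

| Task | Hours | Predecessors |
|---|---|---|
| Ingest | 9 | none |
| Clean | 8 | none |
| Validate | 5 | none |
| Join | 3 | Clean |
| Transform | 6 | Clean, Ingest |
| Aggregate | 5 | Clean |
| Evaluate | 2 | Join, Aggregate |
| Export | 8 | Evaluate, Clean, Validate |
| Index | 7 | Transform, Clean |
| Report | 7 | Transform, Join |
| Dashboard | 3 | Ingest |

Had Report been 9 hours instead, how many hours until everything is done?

24

Baseline: Clean→Aggregate→Evaluate→Export = 8+5+2+8 = 23 → 23 hours.
Report has 1 hour of float (longest path through it is 22).
Now Ingest→Transform→Report = 9+6+9 = 24 is longest, so the finish becomes 24 hours.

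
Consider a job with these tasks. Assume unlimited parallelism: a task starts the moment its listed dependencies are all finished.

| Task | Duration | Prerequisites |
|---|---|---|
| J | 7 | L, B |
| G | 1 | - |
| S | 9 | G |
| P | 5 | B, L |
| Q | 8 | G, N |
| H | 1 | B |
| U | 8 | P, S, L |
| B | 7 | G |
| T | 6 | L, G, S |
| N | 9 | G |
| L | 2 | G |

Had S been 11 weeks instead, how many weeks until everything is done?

As given, the longest chain is G→B→P→U = 1+7+5+8 = 21, so the finish is 21 weeks.
S is off the critical path — its longest chain is 18 weeks, giving 3 of slack.
No other chain overtakes it, so the finish is 21 weeks.

21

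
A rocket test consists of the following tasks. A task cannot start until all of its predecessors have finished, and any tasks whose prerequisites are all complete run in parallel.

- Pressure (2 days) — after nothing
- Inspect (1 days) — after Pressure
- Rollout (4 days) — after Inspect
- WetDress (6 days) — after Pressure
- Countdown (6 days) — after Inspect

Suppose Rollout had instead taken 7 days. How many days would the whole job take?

As given, the longest chain is Pressure→Inspect→Countdown = 2+1+6 = 9, so the finish is 9 days.
The longest path through Rollout is only 7 days, so Rollout has float 2.
New critical path: Pressure→Inspect→Rollout = 2+1+7 = 10 ⇒ 10 days.

10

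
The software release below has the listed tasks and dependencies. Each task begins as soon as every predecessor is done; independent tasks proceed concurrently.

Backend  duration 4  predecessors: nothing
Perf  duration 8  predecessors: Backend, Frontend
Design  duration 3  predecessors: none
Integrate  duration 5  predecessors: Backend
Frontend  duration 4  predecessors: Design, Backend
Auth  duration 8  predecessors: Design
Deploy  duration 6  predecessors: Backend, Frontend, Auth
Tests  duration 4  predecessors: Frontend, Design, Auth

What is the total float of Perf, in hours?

1

Design→Auth→Deploy = 3+8+6 = 17 sets the makespan at 17 hours.
Perf finishes as early as 16 and must finish by 17.
Slack of Perf = 9 − 8 = 1 hour.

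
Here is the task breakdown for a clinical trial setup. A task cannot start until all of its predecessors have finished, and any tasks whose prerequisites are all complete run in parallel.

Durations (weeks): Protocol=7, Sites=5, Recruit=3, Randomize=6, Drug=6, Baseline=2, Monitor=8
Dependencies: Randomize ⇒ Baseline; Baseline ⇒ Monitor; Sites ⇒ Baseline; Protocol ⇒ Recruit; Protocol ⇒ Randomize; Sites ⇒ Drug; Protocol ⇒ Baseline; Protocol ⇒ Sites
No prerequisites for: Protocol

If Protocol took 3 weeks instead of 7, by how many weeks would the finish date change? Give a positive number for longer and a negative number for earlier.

The binding path is Protocol→Randomize→Baseline→Monitor = 7+6+2+8 = 23; finish at 23 weeks.
Protocol lies on that path, so at 3 weeks the path becomes 19 weeks.
That remains the longest chain; total 19 weeks.
Change in finish: 19 − 23 = -4 weeks.

-4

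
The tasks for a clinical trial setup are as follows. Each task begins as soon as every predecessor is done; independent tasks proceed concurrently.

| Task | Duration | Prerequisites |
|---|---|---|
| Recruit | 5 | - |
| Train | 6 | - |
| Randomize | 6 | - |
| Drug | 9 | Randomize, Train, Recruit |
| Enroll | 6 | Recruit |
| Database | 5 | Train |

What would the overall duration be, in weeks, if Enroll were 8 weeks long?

The binding path is Train→Drug = 6+9 = 15; finish at 15 weeks.
Enroll has 4 weeks of float (longest path through it is 11).
No other chain overtakes it, so the finish is 15 weeks.

15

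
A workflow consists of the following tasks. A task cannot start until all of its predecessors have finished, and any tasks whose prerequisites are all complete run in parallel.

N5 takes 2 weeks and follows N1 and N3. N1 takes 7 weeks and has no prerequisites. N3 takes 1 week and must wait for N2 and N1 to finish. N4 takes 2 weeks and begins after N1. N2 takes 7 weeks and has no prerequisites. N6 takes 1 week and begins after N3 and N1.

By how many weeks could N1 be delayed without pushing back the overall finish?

Critical path: N1→N3→N5 = 7+1+2 = 10, so the finish is 10 weeks.
N1 finishes as early as 7 and must finish by 7.
Float = 10 − 10 = 0.

0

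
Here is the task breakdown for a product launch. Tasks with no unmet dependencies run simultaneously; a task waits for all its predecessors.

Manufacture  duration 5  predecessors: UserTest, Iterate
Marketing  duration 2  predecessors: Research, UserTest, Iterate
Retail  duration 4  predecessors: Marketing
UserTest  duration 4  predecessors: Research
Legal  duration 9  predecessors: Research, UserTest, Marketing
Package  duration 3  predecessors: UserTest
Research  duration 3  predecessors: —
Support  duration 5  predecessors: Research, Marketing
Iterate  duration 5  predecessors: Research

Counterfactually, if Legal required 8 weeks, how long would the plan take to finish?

Actual critical path: Research→Iterate→Marketing→Legal = 3+5+2+9 = 19 ⇒ 19 weeks.
Legal lies on that path, so at 8 weeks the path becomes 18 weeks.
No other chain overtakes it, so the finish is 18 weeks.

18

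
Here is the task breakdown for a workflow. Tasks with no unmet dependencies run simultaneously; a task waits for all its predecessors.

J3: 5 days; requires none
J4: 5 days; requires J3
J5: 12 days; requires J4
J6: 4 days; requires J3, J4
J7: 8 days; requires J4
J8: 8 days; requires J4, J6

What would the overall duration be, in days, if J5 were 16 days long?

26

The binding path is J3→J4→J5 = 5+5+12 = 22; finish at 22 days.
Since J5 is critical, the +4 change carries straight to that chain (now 26 days).
The critical path is still J3→J4→J5; finish is now 26 days.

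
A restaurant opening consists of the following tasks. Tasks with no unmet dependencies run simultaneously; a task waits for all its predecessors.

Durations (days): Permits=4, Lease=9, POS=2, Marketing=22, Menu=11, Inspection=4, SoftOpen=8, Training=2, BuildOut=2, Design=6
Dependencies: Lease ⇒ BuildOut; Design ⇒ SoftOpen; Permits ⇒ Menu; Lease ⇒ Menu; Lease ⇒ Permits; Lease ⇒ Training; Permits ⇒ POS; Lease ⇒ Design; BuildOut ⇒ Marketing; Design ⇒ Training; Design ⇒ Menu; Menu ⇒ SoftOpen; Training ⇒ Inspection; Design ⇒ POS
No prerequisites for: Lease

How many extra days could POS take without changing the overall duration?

17

Lease→Design→Menu→SoftOpen = 9+6+11+8 = 34 sets the makespan at 34 days.
Longest path through POS: 17 days (earliest finish 17, latest finish 34).
Float = 34 − 17 = 17.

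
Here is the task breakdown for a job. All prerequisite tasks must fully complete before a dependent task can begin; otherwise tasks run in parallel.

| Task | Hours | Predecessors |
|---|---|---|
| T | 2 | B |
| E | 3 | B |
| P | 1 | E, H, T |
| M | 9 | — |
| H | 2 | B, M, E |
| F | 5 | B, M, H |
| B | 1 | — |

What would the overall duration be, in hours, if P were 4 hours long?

Baseline: M→H→F = 9+2+5 = 16 → 16 hours.
The longest path through P is only 12 hours, so P has float 4.
The critical path is still M→H→F; finish is now 16 hours.

16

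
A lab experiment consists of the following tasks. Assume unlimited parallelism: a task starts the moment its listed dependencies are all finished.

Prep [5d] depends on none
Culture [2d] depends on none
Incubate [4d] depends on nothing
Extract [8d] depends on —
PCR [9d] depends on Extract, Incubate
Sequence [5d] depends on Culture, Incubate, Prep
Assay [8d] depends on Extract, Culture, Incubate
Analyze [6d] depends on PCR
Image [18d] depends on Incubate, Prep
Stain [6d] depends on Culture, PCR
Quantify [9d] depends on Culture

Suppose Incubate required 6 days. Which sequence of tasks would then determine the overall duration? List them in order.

Critical path before the change: Prep→Image = 5+18 = 23 giving 23 days.
Incubate is off the critical path — its longest chain is 22 days, giving 1 of slack.
Now Incubate→Image = 6+18 = 24 is longest, so the finish becomes 24 days.

Incubate, Image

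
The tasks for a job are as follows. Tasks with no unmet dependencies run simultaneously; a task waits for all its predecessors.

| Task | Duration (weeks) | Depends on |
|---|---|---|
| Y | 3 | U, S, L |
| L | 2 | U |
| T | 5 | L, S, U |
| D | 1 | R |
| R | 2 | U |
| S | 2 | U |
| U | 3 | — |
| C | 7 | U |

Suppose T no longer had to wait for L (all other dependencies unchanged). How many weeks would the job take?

Before: longest chain U→C = 3+7 = 10, finish 10.
Dropping L→T doesn't change T's earliest start (5); another predecessor still binds.
The longest chain is now U→C = 3+7 = 10, so the job takes 10 weeks.

10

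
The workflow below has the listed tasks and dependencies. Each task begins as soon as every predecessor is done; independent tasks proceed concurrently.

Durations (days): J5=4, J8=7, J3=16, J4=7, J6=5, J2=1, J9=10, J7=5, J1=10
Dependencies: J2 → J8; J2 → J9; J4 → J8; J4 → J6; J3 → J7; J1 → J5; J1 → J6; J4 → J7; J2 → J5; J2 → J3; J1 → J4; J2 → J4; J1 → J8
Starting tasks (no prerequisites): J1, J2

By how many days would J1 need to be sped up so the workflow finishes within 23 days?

1

Current finish: 24 days; target: 23.
J1 is on every critical path, so each day cut from J1 cuts the finish by one (this holds down to a finish of 22).
Need 24 − 23 = 1 day off J1 → J1 becomes 9 days, finish becomes 23.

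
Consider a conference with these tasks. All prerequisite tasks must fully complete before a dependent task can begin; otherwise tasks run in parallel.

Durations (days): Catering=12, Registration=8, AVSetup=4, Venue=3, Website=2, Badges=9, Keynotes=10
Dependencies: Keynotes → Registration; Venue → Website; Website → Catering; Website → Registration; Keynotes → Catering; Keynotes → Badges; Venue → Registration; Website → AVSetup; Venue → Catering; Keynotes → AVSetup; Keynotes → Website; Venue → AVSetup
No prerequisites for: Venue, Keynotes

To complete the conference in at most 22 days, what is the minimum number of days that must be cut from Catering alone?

Current finish: 24 days; target: 22.
Catering is on every critical path, so each day cut from Catering cuts the finish by one (this holds down to a finish of 20).
Need 24 − 22 = 2 days off Catering → Catering becomes 10 days, finish becomes 22.

2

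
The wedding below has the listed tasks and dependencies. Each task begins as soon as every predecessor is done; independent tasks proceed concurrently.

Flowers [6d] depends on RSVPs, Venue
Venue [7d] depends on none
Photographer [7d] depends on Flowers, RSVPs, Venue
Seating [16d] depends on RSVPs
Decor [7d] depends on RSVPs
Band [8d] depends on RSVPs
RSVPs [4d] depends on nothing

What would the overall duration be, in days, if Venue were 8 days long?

As given, the longest chain is Venue→Flowers→Photographer = 7+6+7 = 20, so the finish is 20 days.
Venue is on the critical path; changing it to 8 makes that path 21 days.
The critical path is still Venue→Flowers→Photographer; finish is now 21 days.

21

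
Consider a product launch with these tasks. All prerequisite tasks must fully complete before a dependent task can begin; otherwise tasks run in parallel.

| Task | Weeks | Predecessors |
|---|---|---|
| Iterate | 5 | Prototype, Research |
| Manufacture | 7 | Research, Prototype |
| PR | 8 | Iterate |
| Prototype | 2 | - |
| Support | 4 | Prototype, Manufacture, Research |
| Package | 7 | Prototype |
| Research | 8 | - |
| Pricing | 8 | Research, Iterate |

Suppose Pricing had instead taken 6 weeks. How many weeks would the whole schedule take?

21

Baseline: Research→Iterate→Pricing = 8+5+8 = 21 → 21 weeks.
Pricing is on the critical path; changing it to 6 makes that path 19 weeks.
The binding chain switches to Research→Iterate→PR = 8+5+8 = 21; finish 21 weeks.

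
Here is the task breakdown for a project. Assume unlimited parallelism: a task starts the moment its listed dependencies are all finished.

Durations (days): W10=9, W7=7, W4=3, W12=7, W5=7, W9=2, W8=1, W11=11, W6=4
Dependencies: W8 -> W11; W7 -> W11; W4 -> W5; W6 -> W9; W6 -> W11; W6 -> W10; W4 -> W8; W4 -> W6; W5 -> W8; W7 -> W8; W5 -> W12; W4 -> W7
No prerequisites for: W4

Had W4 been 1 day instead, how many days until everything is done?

Actual critical path: W4→W5→W8→W11 = 3+7+1+11 = 22 ⇒ 22 days.
W4 is on the critical path; changing it to 1 makes that path 20 days.
The critical path is still W4→W5→W8→W11; finish is now 20 days.

20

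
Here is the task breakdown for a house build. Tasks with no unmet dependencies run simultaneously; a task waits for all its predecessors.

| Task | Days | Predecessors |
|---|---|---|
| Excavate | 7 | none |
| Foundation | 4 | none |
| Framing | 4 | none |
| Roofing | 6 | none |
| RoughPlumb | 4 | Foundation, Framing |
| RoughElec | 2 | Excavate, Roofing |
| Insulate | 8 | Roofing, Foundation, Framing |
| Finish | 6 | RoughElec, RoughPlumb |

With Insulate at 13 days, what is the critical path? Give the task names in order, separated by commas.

Baseline: Excavate→RoughElec→Finish = 7+2+6 = 15 → 15 days.
Insulate has 1 day of float (longest path through it is 14).
New critical path: Roofing→Insulate = 6+13 = 19 ⇒ 19 days.

Roofing, Insulate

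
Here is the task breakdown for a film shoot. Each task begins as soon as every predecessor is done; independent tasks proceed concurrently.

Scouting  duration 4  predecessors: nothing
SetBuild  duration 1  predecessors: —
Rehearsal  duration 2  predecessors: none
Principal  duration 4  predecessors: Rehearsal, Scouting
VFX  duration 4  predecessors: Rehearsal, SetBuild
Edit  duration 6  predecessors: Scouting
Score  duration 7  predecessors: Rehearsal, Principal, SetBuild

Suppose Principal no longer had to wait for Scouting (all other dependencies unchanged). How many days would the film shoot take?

Before: longest chain Scouting→Principal→Score = 4+4+7 = 15, finish 15.
Without Scouting→Principal, Principal's earliest start moves from 4 to 2.
New critical path: Rehearsal→Principal→Score = 2+4+7 = 13 ⇒ 13 days.

13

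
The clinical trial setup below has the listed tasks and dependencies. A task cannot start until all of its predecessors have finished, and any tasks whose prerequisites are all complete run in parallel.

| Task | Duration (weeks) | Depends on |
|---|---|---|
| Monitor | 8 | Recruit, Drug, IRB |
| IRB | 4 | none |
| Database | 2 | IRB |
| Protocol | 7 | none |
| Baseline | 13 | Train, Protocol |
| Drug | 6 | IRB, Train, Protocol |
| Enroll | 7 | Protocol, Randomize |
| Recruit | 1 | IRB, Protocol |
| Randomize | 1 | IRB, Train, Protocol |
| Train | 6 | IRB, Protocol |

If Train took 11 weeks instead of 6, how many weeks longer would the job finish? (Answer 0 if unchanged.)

5

Baseline: Protocol→Train→Drug→Monitor = 7+6+6+8 = 27 → 27 weeks.
Train is on the critical path; changing it to 11 makes that path 32 weeks.
That remains the longest chain; total 32 weeks.
Change in finish: 32 − 27 = +5 weeks.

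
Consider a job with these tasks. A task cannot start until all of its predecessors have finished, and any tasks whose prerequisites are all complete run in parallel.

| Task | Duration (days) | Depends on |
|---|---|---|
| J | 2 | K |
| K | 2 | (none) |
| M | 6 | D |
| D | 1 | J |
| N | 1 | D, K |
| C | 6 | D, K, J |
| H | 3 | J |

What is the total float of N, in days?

5

K→J→D→M = 2+2+1+6 = 11 sets the makespan at 11 days.
N finishes as early as 6 and must finish by 11.
Float = 11 − 6 = 5.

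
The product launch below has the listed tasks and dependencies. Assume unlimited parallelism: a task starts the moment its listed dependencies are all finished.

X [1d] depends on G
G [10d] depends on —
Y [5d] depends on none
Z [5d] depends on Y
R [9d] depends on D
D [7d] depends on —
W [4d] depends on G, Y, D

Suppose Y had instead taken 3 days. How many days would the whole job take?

16

As given, the longest chain is D→R = 7+9 = 16, so the finish is 16 days.
The longest path through Y is only 10 days, so Y has float 6.
That remains the longest chain; total 16 days.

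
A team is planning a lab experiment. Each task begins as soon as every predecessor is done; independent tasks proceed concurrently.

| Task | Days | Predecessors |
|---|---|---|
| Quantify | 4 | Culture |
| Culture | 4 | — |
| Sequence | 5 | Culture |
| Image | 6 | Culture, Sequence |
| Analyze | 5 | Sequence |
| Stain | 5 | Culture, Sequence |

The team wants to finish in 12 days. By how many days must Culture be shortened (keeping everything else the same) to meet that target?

Current finish: 15 days; target: 12.
Culture is on every critical path, so each day cut from Culture cuts the finish by one (this holds down to a finish of 12).
Need 15 − 12 = 3 days off Culture → Culture becomes 1 day, finish becomes 12.

3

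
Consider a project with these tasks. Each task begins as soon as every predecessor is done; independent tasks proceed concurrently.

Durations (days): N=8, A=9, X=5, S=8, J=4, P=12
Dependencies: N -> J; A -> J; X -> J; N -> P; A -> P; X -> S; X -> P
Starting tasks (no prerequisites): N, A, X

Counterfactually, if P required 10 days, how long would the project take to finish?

Critical path before the change: A→P = 9+12 = 21 giving 21 days.
P is on the critical path; changing it to 10 makes that path 19 days.
No other chain overtakes it, so the finish is 19 days.

19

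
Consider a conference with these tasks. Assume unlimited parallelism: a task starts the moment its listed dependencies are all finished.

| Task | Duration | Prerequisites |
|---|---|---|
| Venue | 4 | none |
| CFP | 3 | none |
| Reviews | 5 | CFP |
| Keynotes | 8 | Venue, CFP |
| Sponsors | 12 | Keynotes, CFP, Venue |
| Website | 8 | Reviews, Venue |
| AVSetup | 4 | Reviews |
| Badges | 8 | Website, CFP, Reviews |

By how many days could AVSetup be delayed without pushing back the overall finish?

12

Critical path: Venue→Keynotes→Sponsors = 4+8+12 = 24, so the finish is 24 days.
The longest chain containing AVSetup totals 12 days.
Float = 24 − 12 = 12.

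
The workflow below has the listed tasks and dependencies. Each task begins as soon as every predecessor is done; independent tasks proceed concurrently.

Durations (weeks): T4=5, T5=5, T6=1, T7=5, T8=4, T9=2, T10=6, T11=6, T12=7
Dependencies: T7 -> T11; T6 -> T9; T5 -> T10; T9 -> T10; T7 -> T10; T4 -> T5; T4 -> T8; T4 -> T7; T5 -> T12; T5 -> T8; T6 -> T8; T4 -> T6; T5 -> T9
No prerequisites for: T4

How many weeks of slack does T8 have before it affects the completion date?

Critical path: T4→T5→T9→T10 = 5+5+2+6 = 18, so the finish is 18 weeks.
T8 finishes as early as 14 and must finish by 18.
Slack of T8 = 14 − 10 = 4 weeks.

4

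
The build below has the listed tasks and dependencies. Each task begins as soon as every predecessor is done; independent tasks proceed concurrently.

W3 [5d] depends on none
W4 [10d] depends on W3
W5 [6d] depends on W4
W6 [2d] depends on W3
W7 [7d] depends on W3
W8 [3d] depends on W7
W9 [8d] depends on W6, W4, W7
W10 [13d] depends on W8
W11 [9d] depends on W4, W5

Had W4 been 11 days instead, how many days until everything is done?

31

The binding path is W3→W4→W5→W11 = 5+10+6+9 = 30; finish at 30 days.
W4 is on the critical path; changing it to 11 makes that path 31 days.
That remains the longest chain; total 31 days.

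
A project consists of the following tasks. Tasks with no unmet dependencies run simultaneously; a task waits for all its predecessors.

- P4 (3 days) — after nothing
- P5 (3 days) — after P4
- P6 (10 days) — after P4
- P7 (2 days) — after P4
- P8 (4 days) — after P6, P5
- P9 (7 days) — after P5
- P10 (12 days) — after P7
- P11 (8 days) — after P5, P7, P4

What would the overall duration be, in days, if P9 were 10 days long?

The binding path is P4→P6→P8 = 3+10+4 = 17; finish at 17 days.
P9 is off the critical path — its longest chain is 13 days, giving 4 of slack.
The critical path is still P4→P6→P8; finish is now 17 days.

17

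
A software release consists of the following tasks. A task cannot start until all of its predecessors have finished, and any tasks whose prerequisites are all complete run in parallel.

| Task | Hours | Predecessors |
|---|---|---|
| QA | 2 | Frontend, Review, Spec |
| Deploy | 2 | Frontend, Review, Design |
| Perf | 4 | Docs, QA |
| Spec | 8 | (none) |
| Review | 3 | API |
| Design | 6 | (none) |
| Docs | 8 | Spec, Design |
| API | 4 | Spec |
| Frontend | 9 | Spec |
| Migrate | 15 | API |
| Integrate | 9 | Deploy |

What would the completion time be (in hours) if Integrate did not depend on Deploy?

27

With the dependency in place, Spec→Frontend→Deploy→Integrate = 8+9+2+9 = 28 sets the finish at 28 hours.
Without Deploy→Integrate, Integrate's earliest start moves from 19 to 0.
After: Spec→API→Migrate = 8+4+15 = 27 → 27 hours.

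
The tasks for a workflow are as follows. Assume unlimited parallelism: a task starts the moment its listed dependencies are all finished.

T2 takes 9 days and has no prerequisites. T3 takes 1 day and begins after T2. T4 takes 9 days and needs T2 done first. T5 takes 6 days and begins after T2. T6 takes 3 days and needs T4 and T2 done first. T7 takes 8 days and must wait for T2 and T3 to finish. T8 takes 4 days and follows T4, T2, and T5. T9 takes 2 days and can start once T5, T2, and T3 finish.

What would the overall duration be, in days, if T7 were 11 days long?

The binding path is T2→T4→T8 = 9+9+4 = 22; finish at 22 days.
T7 is off the critical path — its longest chain is 18 days, giving 4 of slack.
That remains the longest chain; total 22 days.

22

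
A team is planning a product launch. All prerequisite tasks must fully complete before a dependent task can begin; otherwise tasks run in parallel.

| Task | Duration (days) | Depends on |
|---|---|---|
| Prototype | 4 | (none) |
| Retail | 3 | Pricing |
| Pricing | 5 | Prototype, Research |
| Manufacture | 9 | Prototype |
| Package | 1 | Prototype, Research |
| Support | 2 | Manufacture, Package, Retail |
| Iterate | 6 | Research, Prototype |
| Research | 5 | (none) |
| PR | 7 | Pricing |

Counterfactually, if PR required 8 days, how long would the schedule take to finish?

As given, the longest chain is Research→Pricing→PR = 5+5+7 = 17, so the finish is 17 days.
Since PR is critical, the +1 change carries straight to that chain (now 18 days).
That remains the longest chain; total 18 days.

18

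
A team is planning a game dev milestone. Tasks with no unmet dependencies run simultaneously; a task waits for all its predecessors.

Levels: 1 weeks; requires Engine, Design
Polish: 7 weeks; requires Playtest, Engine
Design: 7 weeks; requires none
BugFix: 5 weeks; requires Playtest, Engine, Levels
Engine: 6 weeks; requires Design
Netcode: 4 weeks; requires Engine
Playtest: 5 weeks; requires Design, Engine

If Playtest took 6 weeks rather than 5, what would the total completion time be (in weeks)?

Actual critical path: Design→Engine→Playtest→Polish = 7+6+5+7 = 25 ⇒ 25 weeks.
Playtest is on the critical path; changing it to 6 makes that path 26 weeks.
That remains the longest chain; total 26 weeks.

26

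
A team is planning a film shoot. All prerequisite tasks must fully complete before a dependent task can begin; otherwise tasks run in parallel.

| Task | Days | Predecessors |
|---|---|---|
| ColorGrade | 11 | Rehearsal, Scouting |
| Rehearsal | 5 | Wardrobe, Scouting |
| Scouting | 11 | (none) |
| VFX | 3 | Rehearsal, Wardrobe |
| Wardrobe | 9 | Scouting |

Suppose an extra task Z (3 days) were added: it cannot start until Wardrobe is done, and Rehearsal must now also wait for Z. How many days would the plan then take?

39

Originally the plan takes 36 days.
With Z inserted, Rehearsal now waits for max(Wardrobe, Scouting, Z).
New critical path: Scouting→Wardrobe→Z→Rehearsal→ColorGrade = 11+9+3+5+11 = 39 ⇒ 39 days.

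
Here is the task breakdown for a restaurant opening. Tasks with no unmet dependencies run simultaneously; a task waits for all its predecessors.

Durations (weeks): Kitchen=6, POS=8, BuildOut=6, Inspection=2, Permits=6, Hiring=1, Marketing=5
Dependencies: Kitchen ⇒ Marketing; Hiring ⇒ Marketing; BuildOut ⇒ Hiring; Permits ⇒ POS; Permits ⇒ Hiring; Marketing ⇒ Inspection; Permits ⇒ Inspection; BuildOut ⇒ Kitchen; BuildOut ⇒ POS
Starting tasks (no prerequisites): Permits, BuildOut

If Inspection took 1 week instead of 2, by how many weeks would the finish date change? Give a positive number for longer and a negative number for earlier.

-1

Baseline: BuildOut→Kitchen→Marketing→Inspection = 6+6+5+2 = 19 → 19 weeks.
Inspection is on the critical path; changing it to 1 makes that path 18 weeks.
The critical path is still BuildOut→Kitchen→Marketing→Inspection; finish is now 18 weeks.
Change in finish: 18 − 19 = -1 weeks.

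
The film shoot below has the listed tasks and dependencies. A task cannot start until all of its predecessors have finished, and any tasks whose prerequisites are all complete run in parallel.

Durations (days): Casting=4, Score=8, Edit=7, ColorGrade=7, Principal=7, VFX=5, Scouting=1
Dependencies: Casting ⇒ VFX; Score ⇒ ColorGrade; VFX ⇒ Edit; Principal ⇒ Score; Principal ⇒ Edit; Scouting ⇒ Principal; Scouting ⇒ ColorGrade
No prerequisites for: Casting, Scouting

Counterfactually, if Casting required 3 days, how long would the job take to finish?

23

The binding path is Scouting→Principal→Score→ColorGrade = 1+7+8+7 = 23; finish at 23 days.
The longest path through Casting is only 16 days, so Casting has float 7.
No other chain overtakes it, so the finish is 23 days.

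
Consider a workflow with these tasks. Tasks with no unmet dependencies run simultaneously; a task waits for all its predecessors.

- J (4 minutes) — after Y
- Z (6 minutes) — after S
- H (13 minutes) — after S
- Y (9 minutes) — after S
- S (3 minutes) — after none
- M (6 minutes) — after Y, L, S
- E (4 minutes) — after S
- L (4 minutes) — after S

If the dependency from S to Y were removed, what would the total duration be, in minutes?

16

Before: longest chain S→Y→M = 3+9+6 = 18, finish 18.
Without S→Y, Y's earliest start moves from 3 to 0.
The longest chain is now S→H = 3+13 = 16, so the job takes 16 minutes.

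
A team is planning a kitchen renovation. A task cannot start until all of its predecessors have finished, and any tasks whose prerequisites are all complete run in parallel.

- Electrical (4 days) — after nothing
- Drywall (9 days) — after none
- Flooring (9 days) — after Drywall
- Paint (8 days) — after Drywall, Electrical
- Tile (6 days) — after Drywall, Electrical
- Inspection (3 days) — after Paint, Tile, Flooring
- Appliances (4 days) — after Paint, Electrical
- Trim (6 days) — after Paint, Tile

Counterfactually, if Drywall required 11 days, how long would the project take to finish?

25

The binding path is Drywall→Paint→Trim = 9+8+6 = 23; finish at 23 days.
Drywall lies on that path, so at 11 days the path becomes 25 days.
No other chain overtakes it, so the finish is 25 days.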